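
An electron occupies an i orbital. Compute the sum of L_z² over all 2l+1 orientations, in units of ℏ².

An i state has l = 6.
m_l runs from −6 to 6, i.e. {-6, -5, -4, -3, -2, -1, 0, 1, 2, 3, 4, 5, 6}.
Σ m_l² = 2·(1 + 4 + 9 + 16 + 25 + 36) = 182.

Σ(L_z)² = 182 ℏ²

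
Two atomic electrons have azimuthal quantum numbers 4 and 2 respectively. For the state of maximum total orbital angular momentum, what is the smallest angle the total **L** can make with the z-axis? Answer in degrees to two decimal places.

By the triangle rule, |l₁ − l₂| ≤ L ≤ l₁ + l₂.
Allowed values: L = 2, 3, 4, 5, 6.
The maximum is L = 6, with |L_tot| = ℏ√(6·7) = √42 ℏ.
The minimum angle with z is arccos(6/√42) ≈ 22.21°.

θ_min ≈ 22.21°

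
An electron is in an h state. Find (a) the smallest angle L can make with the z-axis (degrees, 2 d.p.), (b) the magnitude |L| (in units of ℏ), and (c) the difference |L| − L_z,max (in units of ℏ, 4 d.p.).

For an h orbital, l = 5.
cos θ_min = 5/√30, so θ_min ≈ 24.09°.
|L| = ℏ√(5·6) = √30 ℏ ≈ 5.477ℏ.
|L| − L_z,max = (√30 − 5)ℏ ≈ 0.4772ℏ.

θ_min ≈ 24.09°; |L| = √30 ℏ ≈ 5.477ℏ; |L|−L_z,max ≈ 0.4772ℏ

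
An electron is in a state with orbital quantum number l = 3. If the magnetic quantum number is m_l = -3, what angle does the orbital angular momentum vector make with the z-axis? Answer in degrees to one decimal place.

θ ≈ 150.0°

|L| = √(l(l+1)) ℏ = 2√3 ℏ.
L_z = m_l ℏ = −3ℏ.
cos θ = L_z/|L| = -3/√12, so θ ≈ 150.0°.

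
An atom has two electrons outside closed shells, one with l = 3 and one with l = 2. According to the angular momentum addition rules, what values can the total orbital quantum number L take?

By the triangle rule, |l₁ − l₂| ≤ L ≤ l₁ + l₂.
Allowed values: L = 1, 2, 3, 4, 5.

L = 1, 2, 3, 4, 5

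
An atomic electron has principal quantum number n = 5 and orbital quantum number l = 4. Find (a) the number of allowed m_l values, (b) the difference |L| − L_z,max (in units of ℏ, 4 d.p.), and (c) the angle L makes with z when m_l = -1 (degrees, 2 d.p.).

There are 2l+1 = 9 values of m_l.
|L| − L_z,max = (2√5 − 4)ℏ ≈ 0.4721ℏ.
For m_l = -1: cos θ = -1/√20, θ ≈ 102.92°.

9 values; |L|−L_z,max ≈ 0.4721ℏ; θ(m_l=-1) ≈ 102.92°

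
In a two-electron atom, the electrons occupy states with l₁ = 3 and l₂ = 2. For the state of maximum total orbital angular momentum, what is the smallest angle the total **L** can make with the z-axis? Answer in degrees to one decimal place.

L runs from |3 − 2| = 1 to 3 + 2 = 5.
Allowed values: L = 1, 2, 3, 4, 5.
The maximum is L = 5, with |L_tot| = ℏ√(5·6) = √30 ℏ.
The minimum angle with z is arccos(5/√30) ≈ 24.1°.

θ_min ≈ 24.1°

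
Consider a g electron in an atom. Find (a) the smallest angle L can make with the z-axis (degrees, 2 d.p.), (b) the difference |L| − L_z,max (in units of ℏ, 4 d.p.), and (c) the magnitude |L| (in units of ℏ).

θ_min ≈ 26.57°; |L|−L_z,max ≈ 0.4721ℏ; |L| = 2√5 ℏ ≈ 4.472ℏ

For a g orbital, l = 4.
cos θ_min = 4/√20, so θ_min ≈ 26.57°.
|L| − L_z,max = (2√5 − 4)ℏ ≈ 0.4721ℏ.
|L| = ℏ√(4·5) = 2√5 ℏ ≈ 4.472ℏ.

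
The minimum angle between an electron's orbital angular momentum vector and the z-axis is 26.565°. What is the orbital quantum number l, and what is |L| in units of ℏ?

l = 4, |L| = 2√5 ℏ ≈ 4.472ℏ

At minimum angle, m_l = l, so cos θ = l/√(l(l+1)); cos²θ = l/(l+1) = 0.8000.
l = cos²θ/sin²θ ≈ 4.
Then |L| = ℏ√(4·5) = 2√5 ℏ.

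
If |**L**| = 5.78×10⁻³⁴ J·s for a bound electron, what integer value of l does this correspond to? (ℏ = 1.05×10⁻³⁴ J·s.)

l = 5

Dividing by ℏ: |L|/ℏ ≈ 5.505.
l(l+1) ≈ 5.505² ≈ 30.30, so l = 5.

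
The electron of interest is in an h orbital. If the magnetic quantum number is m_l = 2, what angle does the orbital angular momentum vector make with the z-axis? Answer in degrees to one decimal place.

θ ≈ 68.6°

An h state has l = 5.
|L|² = l(l+1)ℏ² = 30ℏ², so |L| = √30 ℏ.
L_z = m_l ℏ = 2ℏ.
cos θ = L_z/|L| = 2/√30, so θ ≈ 68.6°.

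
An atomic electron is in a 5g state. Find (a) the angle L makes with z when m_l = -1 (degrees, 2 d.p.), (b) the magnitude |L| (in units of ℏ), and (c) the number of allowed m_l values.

For 5g, l = 4.
For m_l = -1: cos θ = -1/√20, θ ≈ 102.92°.
|L| = ℏ√(4·5) = 2√5 ℏ ≈ 4.472ℏ.
There are 2l+1 = 9 values of m_l.

θ(m_l=-1) ≈ 102.92°; |L| = 2√5 ℏ ≈ 4.472ℏ; 9 values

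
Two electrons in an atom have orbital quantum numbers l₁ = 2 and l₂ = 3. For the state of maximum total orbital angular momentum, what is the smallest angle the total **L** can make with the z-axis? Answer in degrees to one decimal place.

θ_min ≈ 24.1°

Angular momentum addition gives L = |l₁ − l₂|, …, l₁ + l₂.
Allowed values: L = 1, 2, 3, 4, 5.
The maximum is L = 5, with |L_tot| = ℏ√(5·6) = √30 ℏ.
The minimum angle with z is arccos(5/√30) ≈ 24.1°.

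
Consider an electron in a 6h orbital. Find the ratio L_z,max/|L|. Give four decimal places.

The 6h subshell has l = 5.
|L| = √30 ℏ ≈ 5.4772ℏ, while L_z,max = lℏ = 5ℏ.
L_z,max/|L| = 5/√30 = 0.9129.

L_z,max/|L| = 0.9129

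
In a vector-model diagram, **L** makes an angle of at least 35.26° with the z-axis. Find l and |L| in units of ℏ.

l = 2, |L| = √6 ℏ ≈ 2.449ℏ

cos θ_min = l/√(l(l+1)) = √(l/(l+1)), so l/(l+1) = cos²(35.26°) = 0.6667.
l = cos²θ/sin²θ ≈ 2.
Then |L| = ℏ√(2·3) = √6 ℏ.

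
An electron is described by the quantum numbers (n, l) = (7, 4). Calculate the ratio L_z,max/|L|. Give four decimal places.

L_z,max/|L| = 0.8944

|L| = 2√5 ℏ ≈ 4.4721ℏ, while L_z,max = lℏ = 4ℏ.
L_z,max/|L| = 4/√20 = 0.8944.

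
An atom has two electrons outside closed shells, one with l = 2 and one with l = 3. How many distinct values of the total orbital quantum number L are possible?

5

By the triangle rule, |l₁ − l₂| ≤ L ≤ l₁ + l₂.
So L can be 1, 2, 3, 4, 5.
That is 5 values.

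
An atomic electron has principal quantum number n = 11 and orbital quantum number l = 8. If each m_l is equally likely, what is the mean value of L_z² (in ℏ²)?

⟨L_z²⟩ = 24 ℏ²

m_l ∈ {-8, -7, -6, -5, -4, -3, -2, -1, 0, 1, 2, 3, 4, 5, 6, 7, 8}.
⟨L_z²⟩ = ℏ²·l(l+1)/3 = 24ℏ².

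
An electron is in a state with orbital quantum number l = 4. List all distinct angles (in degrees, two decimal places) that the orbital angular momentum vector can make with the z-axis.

|L| = ℏ√(l(l+1)) = 2√5 ℏ.
cos θ = m_l/√20 for each m_l ∈ {-4, -3, -2, -1, 0, 1, 2, 3, 4}.

θ ∈ {26.57°, 47.87°, 63.43°, 77.08°, 90.00°, 102.92°, 116.57°, 132.13°, 153.43°}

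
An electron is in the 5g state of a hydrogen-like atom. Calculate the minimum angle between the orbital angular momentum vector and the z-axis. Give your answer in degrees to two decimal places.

The 5g subshell has l = 4.
|L| = √(l(l+1)) ℏ = 2√5 ℏ.
The smallest angle corresponds to the largest L_z, i.e. m_l = l = 4, giving L_z = 4ℏ.
cos θ_min = 4/√20, so θ_min ≈ 26.57°.

θ_min ≈ 26.57°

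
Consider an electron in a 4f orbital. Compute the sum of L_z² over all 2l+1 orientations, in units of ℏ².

The 4f subshell has l = 3.
m_l runs from −3 to 3, i.e. {-3, -2, -1, 0, 1, 2, 3}.
Summing m² from −3 to 3: Σ m_l² = 28.

Σ(L_z)² = 28 ℏ²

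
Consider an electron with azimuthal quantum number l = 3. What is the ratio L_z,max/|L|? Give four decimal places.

|L| = 2√3 ℏ ≈ 3.4641ℏ, while L_z,max = lℏ = 3ℏ.
L_z,max/|L| = 3/√12 = 0.8660.

L_z,max/|L| = 0.8660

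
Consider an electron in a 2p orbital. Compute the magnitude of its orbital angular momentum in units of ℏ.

2p means n = 2, l = 1.
|L| = ℏ√(l(l+1)) = ℏ√(1·2) = √2 ℏ

|L| = √2 ℏ ≈ 1.414ℏ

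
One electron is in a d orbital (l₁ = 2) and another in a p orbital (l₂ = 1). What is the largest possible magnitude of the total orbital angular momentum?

By the triangle rule, |l₁ − l₂| ≤ L ≤ l₁ + l₂.
Allowed values: L = 1, 2, 3.
The largest magnitude corresponds to L = 3: |L_tot| = ℏ√(3·4) = 2√3 ℏ.

|L_tot|_max = 2√3 ℏ ≈ 3.464ℏ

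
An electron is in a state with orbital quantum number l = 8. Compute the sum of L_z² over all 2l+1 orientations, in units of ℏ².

Σ(L_z)² = 408 ℏ²

m_l ∈ {-8, -7, -6, -5, -4, -3, -2, -1, 0, 1, 2, 3, 4, 5, 6, 7, 8}.
Σ m_l² = 2·(1 + 4 + 9 + 16 + 25 + 36 + 49 + 64) = 408.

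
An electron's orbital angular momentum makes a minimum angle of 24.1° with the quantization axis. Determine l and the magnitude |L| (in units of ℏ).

At minimum angle, m_l = l, so cos θ = l/√(l(l+1)); cos²θ = l/(l+1) = 0.8333.
Thus l = 0.8333/(1 − 0.8333) ≈ 5.
Then |L| = ℏ√(5·6) = √30 ℏ.

l = 5, |L| = √30 ℏ ≈ 5.477ℏ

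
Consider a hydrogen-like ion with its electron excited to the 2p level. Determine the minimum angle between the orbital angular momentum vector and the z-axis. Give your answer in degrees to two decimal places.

The 2p level has l = 1.
|L|² = l(l+1)ℏ² = 2ℏ², so |L| = √2 ℏ.
The smallest angle corresponds to the largest L_z, i.e. m_l = l = 1, giving L_z = 1ℏ.
cos θ_min = 1/√2, so θ_min ≈ 45.00°.

θ_min ≈ 45.00°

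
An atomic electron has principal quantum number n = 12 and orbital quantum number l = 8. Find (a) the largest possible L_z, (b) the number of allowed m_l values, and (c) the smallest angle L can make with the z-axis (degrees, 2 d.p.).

L_z,max = 8ℏ; 17 values; θ_min ≈ 19.47°

L_z,max = lℏ = 8ℏ.
There are 2l+1 = 17 values of m_l.
cos θ_min = 8/√72, so θ_min ≈ 19.47°.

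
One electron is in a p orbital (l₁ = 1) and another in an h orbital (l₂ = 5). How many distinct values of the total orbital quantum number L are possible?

Angular momentum addition gives L = |l₁ − l₂|, …, l₁ + l₂.
L ∈ {4, 5, 6}.
That is 3 values.

3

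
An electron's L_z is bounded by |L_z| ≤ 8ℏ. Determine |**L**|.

|L| = 6√2 ℏ ≈ 8.485ℏ

The maximum L_z equals lℏ, giving l = 8.
|L| = ℏ√(l(l+1)) = 6√2 ℏ.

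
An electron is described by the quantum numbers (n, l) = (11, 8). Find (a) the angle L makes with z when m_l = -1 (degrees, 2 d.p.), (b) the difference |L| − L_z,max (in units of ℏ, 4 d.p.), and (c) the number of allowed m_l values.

For m_l = -1: cos θ = -1/√72, θ ≈ 96.77°.
|L| − L_z,max = (6√2 − 8)ℏ ≈ 0.4853ℏ.
There are 2l+1 = 17 values of m_l.

θ(m_l=-1) ≈ 96.77°; |L|−L_z,max ≈ 0.4853ℏ; 17 values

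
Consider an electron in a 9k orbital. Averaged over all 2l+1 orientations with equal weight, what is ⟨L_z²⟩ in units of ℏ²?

⟨L_z²⟩ = 18.67 ℏ²

The 9k subshell has l = 7.
m_l runs from −7 to 7, i.e. {-7, -6, -5, -4, -3, -2, -1, 0, 1, 2, 3, 4, 5, 6, 7}.
⟨L_z²⟩ = ℏ²·l(l+1)/3 = 18.67ℏ².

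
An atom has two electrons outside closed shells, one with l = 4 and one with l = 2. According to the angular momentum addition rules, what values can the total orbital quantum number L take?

L = 2, 3, 4, 5, 6

The total orbital quantum number L ranges from |l₁ − l₂| to l₁ + l₂ in integer steps.
Allowed values: L = 2, 3, 4, 5, 6.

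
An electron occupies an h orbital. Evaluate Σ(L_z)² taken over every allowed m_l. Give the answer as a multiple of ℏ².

Σ(L_z)² = 110 ℏ²

An h state has l = 5.
m_l runs from −5 to 5, i.e. {-5, -4, -3, -2, -1, 0, 1, 2, 3, 4, 5}.
Σ m_l² = 2·(1 + 4 + 9 + 16 + 25) = 110.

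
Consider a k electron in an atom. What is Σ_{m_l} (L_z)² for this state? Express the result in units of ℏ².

Σ(L_z)² = 280 ℏ²

For a k orbital, l = 7.
m_l runs from −7 to 7, i.e. {-7, -6, -5, -4, -3, -2, -1, 0, 1, 2, 3, 4, 5, 6, 7}.
Σ m_l² = 2·(1 + 4 + 9 + 16 + 25 + 36 + 49) = 280.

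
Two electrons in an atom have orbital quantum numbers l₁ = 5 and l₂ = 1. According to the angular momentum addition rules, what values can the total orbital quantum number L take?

Angular momentum addition gives L = |l₁ − l₂|, …, l₁ + l₂.
Allowed values: L = 4, 5, 6.

L = 4, 5, 6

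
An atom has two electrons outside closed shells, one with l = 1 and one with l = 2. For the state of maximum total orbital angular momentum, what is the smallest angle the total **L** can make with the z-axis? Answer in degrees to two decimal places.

θ_min ≈ 30.00°

L runs from |1 − 2| = 1 to 1 + 2 = 3.
L ∈ {1, 2, 3}.
The maximum is L = 3, with |L_tot| = ℏ√(3·4) = 2√3 ℏ.
The minimum angle with z is arccos(3/√12) ≈ 30.00°.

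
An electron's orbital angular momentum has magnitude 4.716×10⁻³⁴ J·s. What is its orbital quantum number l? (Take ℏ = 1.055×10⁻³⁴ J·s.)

|L|/ℏ = (4.716×10⁻³⁴)/(1.055×10⁻³⁴) ≈ 4.470.
Set l(l+1) = 19.98; the integer solution is l = 4.

l = 4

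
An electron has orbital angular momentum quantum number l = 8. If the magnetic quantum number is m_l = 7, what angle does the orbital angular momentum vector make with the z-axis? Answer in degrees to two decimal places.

θ ≈ 34.42°

|L| = √(l(l+1)) ℏ = 6√2 ℏ.
L_z = m_l ℏ = 7ℏ.
cos θ = L_z/|L| = 7/√72, so θ ≈ 34.42°.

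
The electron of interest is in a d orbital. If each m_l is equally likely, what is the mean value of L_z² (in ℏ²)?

⟨L_z²⟩ = 2 ℏ²

A d state has l = 2.
The allowed m_l values are -2, -1, 0, 1, 2.
⟨L_z²⟩ = ℏ²·l(l+1)/3 = 2ℏ².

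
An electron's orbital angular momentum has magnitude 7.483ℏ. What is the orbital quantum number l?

Since |L|² = l(l+1)ℏ², l(l+1) = 56.
The positive root is l = 7.

l = 7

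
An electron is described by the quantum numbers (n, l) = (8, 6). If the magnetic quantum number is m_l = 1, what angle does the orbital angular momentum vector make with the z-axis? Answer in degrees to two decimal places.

θ ≈ 81.12°

|L|² = l(l+1)ℏ² = 42ℏ², so |L| = √42 ℏ.
L_z = m_l ℏ = 1ℏ.
cos θ = L_z/|L| = 1/√42, so θ ≈ 81.12°.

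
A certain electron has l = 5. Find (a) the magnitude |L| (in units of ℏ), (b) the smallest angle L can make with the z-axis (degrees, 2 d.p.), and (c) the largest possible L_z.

|L| = √30 ℏ ≈ 5.477ℏ; θ_min ≈ 24.09°; L_z,max = 5ℏ

|L| = ℏ√(5·6) = √30 ℏ ≈ 5.477ℏ.
cos θ_min = 5/√30, so θ_min ≈ 24.09°.
L_z,max = lℏ = 5ℏ.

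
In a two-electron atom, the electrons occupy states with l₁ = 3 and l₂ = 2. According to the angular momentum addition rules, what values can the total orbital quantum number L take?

L = 1, 2, 3, 4, 5

Angular momentum addition gives L = |l₁ − l₂|, …, l₁ + l₂.
So L can be 1, 2, 3, 4, 5.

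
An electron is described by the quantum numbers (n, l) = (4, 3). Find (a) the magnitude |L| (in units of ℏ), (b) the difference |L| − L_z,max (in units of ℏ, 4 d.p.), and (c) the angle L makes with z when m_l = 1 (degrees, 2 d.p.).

|L| = ℏ√(3·4) = 2√3 ℏ ≈ 3.464ℏ.
|L| − L_z,max = (2√3 − 3)ℏ ≈ 0.4641ℏ.
For m_l = 1: cos θ = 1/√12, θ ≈ 73.22°.

|L| = 2√3 ℏ ≈ 3.464ℏ; |L|−L_z,max ≈ 0.4641ℏ; θ(m_l=1) ≈ 73.22°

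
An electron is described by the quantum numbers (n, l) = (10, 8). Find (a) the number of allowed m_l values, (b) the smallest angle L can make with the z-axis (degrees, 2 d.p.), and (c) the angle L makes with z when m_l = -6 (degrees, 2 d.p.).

17 values; θ_min ≈ 19.47°; θ(m_l=-6) ≈ 135.00°

There are 2l+1 = 17 values of m_l.
cos θ_min = 8/√72, so θ_min ≈ 19.47°.
For m_l = -6: cos θ = -6/√72, θ ≈ 135.00°.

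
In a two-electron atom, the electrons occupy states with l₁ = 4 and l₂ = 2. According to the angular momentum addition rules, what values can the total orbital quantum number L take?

L runs from |4 − 2| = 2 to 4 + 2 = 6.
So L can be 2, 3, 4, 5, 6.

L = 2, 3, 4, 5, 6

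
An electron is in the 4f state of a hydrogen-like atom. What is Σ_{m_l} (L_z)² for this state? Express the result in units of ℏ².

The 4f subshell has l = 3.
m_l ∈ {-3, -2, -1, 0, 1, 2, 3}.
Summing m² from −3 to 3: Σ m_l² = 28.

Σ(L_z)² = 28 ℏ²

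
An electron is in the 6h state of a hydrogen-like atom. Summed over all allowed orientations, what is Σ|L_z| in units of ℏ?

Σ|L_z| = 30 ℏ

6h means n = 6, l = 5.
The allowed m_l values are -5, -4, -3, -2, -1, 0, 1, 2, 3, 4, 5.
Σ|m_l| = 2(1+2+…+5) = 30.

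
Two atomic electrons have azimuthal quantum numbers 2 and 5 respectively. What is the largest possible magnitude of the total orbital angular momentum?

By the triangle rule, |l₁ − l₂| ≤ L ≤ l₁ + l₂.
L ∈ {3, 4, 5, 6, 7}.
The largest magnitude corresponds to L = 7: |L_tot| = ℏ√(7·8) = 2√14 ℏ.

|L_tot|_max = 2√14 ℏ ≈ 7.483ℏ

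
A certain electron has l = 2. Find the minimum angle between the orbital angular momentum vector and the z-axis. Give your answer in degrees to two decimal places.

|L|² = l(l+1)ℏ² = 6ℏ², so |L| = √6 ℏ.
The smallest angle corresponds to the largest L_z, i.e. m_l = l = 2, giving L_z = 2ℏ.
cos θ_min = 2/√6, so θ_min ≈ 35.26°.

θ_min ≈ 35.26°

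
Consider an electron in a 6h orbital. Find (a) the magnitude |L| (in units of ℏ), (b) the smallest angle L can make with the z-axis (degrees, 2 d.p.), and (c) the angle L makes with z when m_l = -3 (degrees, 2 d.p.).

|L| = √30 ℏ ≈ 5.477ℏ; θ_min ≈ 24.09°; θ(m_l=-3) ≈ 123.21°

6h means n = 6, l = 5.
|L| = ℏ√(5·6) = √30 ℏ ≈ 5.477ℏ.
cos θ_min = 5/√30, so θ_min ≈ 24.09°.
For m_l = -3: cos θ = -3/√30, θ ≈ 123.21°.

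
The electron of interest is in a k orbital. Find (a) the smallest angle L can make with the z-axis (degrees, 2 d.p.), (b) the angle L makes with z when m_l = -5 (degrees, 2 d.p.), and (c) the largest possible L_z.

θ_min ≈ 20.70°; θ(m_l=-5) ≈ 131.92°; L_z,max = 7ℏ

A k state has l = 7.
cos θ_min = 7/√56, so θ_min ≈ 20.70°.
For m_l = -5: cos θ = -5/√56, θ ≈ 131.92°.
L_z,max = lℏ = 7ℏ.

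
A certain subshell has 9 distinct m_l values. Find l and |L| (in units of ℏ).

l = 4, |L| = 2√5 ℏ ≈ 4.472ℏ

Since there are 2l+1 = 9 values of m_l, l = 4.
Then |L| = √(l(l+1)) ℏ = 2√5 ℏ.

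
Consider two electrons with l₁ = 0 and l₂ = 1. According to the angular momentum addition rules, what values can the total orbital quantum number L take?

L runs from |0 − 1| = 1 to 0 + 1 = 1.
So L can be 1.

L = 1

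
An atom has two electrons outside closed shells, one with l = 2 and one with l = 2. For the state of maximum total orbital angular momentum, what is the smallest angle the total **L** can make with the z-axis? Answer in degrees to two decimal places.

Angular momentum addition gives L = |l₁ − l₂|, …, l₁ + l₂.
L ∈ {0, 1, 2, 3, 4}.
The maximum is L = 4, with |L_tot| = ℏ√(4·5) = 2√5 ℏ.
The minimum angle with z is arccos(4/√20) ≈ 26.57°.

θ_min ≈ 26.57°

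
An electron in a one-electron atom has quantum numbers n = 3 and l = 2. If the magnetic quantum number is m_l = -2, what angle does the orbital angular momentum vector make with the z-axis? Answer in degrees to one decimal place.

|L|² = l(l+1)ℏ² = 6ℏ², so |L| = √6 ℏ.
L_z = m_l ℏ = −2ℏ.
cos θ = L_z/|L| = -2/√6, so θ ≈ 144.7°.

θ ≈ 144.7°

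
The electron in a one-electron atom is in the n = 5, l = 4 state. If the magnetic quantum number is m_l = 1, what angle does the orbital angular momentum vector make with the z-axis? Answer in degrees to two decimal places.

θ ≈ 77.08°

|L| = ℏ√(l(l+1)) = 2√5 ℏ.
L_z = m_l ℏ = 1ℏ.
cos θ = L_z/|L| = 1/√20, so θ ≈ 77.08°.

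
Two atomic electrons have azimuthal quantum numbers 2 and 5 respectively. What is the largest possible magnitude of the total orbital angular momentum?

|L_tot|_max = 2√14 ℏ ≈ 7.483ℏ

By the triangle rule, |l₁ − l₂| ≤ L ≤ l₁ + l₂.
So L can be 3, 4, 5, 6, 7.
The largest magnitude corresponds to L = 7: |L_tot| = ℏ√(7·8) = 2√14 ℏ.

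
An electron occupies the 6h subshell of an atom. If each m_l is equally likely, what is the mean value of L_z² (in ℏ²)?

For 6h, l = 5.
The allowed m_l values are -5, -4, -3, -2, -1, 0, 1, 2, 3, 4, 5.
Average of L_z² over 11 states: 110/11 ℏ² = 10 ℏ².

⟨L_z²⟩ = 10 ℏ²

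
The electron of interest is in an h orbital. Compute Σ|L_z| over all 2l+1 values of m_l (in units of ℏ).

Σ|L_z| = 30 ℏ

For an h orbital, l = 5.
m_l runs from −5 to 5, i.e. {-5, -4, -3, -2, -1, 0, 1, 2, 3, 4, 5}.
Σ|m_l| = 2(1+2+…+5) = 30.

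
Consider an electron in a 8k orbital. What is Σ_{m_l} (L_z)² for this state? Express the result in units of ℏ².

8k means n = 8, l = 7.
m_l ∈ {-7, -6, -5, -4, -3, -2, -1, 0, 1, 2, 3, 4, 5, 6, 7}.
Summing m² from −7 to 7: Σ m_l² = 280.

Σ(L_z)² = 280 ℏ²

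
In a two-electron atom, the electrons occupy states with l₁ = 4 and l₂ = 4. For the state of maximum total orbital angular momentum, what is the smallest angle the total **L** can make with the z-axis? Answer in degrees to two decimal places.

By the triangle rule, |l₁ − l₂| ≤ L ≤ l₁ + l₂.
So L can be 0, 1, 2, 3, 4, 5, 6, 7, 8.
The maximum is L = 8, with |L_tot| = ℏ√(8·9) = 6√2 ℏ.
The minimum angle with z is arccos(8/√72) ≈ 19.47°.

θ_min ≈ 19.47°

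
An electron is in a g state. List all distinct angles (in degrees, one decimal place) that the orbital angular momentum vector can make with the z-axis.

θ ∈ {26.6°, 47.9°, 63.4°, 77.1°, 90.0°, 102.9°, 116.6°, 132.1°, 153.4°}

A g state has l = 4.
|L|² = l(l+1)ℏ² = 20ℏ², so |L| = 2√5 ℏ.
cos θ = m_l/√20 for each m_l ∈ {-4, -3, -2, -1, 0, 1, 2, 3, 4}.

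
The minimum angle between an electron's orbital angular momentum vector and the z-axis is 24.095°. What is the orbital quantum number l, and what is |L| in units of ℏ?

cos θ_min = l/√(l(l+1)) = √(l/(l+1)), so l/(l+1) = cos²(24.095°) = 0.8333.
l = cos²θ/sin²θ ≈ 5.
Then |L| = ℏ√(5·6) = √30 ℏ.

l = 5, |L| = √30 ℏ ≈ 5.477ℏ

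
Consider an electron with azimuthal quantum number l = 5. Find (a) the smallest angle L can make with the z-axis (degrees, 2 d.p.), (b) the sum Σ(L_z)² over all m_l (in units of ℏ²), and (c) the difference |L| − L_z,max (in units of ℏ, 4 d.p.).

θ_min ≈ 24.09°; Σ(L_z)² = 110 ℏ²; |L|−L_z,max ≈ 0.4772ℏ

cos θ_min = 5/√30, so θ_min ≈ 24.09°.
Σ m_l² = 110, so Σ(L_z)² = 110 ℏ².
|L| − L_z,max = (√30 − 5)ℏ ≈ 0.4772ℏ.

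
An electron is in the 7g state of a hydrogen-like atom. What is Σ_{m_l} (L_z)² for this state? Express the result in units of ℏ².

Σ(L_z)² = 60 ℏ²

For 7g, l = 4.
The allowed m_l values are -4, -3, -2, -1, 0, 1, 2, 3, 4.
Summing m² from −4 to 4: Σ m_l² = 60.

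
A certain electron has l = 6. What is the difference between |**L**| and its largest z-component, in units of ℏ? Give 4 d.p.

|L| − L_z,max ≈ 0.4807ℏ

|L| = √42 ℏ ≈ 6.4807ℏ, while L_z,max = lℏ = 6ℏ.
The difference is (√42 − 6)ℏ ≈ 0.4807ℏ.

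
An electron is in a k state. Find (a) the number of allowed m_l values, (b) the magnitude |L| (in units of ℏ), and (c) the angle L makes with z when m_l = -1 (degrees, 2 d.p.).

15 values; |L| = 2√14 ℏ ≈ 7.483ℏ; θ(m_l=-1) ≈ 97.68°

A k state has l = 7.
There are 2l+1 = 15 values of m_l.
|L| = ℏ√(7·8) = 2√14 ℏ ≈ 7.483ℏ.
For m_l = -1: cos θ = -1/√56, θ ≈ 97.68°.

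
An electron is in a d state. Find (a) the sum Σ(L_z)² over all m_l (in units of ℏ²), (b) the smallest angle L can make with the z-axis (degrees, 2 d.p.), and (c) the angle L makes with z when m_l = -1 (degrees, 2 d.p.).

The letter d corresponds to l = 2.
Σ m_l² = 10, so Σ(L_z)² = 10 ℏ².
cos θ_min = 2/√6, so θ_min ≈ 35.26°.
For m_l = -1: cos θ = -1/√6, θ ≈ 114.09°.

Σ(L_z)² = 10 ℏ²; θ_min ≈ 35.26°; θ(m_l=-1) ≈ 114.09°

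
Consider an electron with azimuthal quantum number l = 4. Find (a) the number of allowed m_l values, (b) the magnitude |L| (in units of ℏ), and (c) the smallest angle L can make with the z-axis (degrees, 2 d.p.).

There are 2l+1 = 9 values of m_l.
|L| = ℏ√(4·5) = 2√5 ℏ ≈ 4.472ℏ.
cos θ_min = 4/√20, so θ_min ≈ 26.57°.

9 values; |L| = 2√5 ℏ ≈ 4.472ℏ; θ_min ≈ 26.57°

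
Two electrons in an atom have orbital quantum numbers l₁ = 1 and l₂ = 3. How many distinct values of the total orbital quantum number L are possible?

By the triangle rule, |l₁ − l₂| ≤ L ≤ l₁ + l₂.
So L can be 2, 3, 4.
That is 3 values.

3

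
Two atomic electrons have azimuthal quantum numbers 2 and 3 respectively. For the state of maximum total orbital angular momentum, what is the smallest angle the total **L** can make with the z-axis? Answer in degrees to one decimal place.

θ_min ≈ 24.1°

L runs from |2 − 3| = 1 to 2 + 3 = 5.
So L can be 1, 2, 3, 4, 5.
The maximum is L = 5, with |L_tot| = ℏ√(5·6) = √30 ℏ.
The minimum angle with z is arccos(5/√30) ≈ 24.1°.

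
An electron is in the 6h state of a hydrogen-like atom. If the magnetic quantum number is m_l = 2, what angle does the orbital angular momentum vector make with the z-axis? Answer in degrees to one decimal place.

θ ≈ 68.6°

For 6h, l = 5.
|L|² = l(l+1)ℏ² = 30ℏ², so |L| = √30 ℏ.
L_z = m_l ℏ = 2ℏ.
cos θ = L_z/|L| = 2/√30, so θ ≈ 68.6°.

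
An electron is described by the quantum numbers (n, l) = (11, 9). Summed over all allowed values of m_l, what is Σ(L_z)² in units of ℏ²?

Σ(L_z)² = 570 ℏ²

m_l ∈ {-9, -8, -7, -6, -5, -4, -3, -2, -1, 0, 1, 2, 3, 4, 5, 6, 7, 8, 9}.
Σ m_l² = l(l+1)(2l+1)/3 = 9·10·19/3 = 570.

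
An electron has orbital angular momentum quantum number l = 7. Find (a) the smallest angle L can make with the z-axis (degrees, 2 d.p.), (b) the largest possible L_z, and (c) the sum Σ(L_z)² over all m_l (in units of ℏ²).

cos θ_min = 7/√56, so θ_min ≈ 20.70°.
L_z,max = lℏ = 7ℏ.
Σ m_l² = 280, so Σ(L_z)² = 280 ℏ².

θ_min ≈ 20.70°; L_z,max = 7ℏ; Σ(L_z)² = 280 ℏ²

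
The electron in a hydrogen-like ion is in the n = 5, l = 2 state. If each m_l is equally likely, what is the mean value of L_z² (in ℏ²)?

m_l ∈ {-2, -1, 0, 1, 2}.
⟨L_z²⟩ = ℏ²·(Σ m_l²)/(2l+1) = ℏ²·10/5 = 2ℏ².

⟨L_z²⟩ = 2 ℏ²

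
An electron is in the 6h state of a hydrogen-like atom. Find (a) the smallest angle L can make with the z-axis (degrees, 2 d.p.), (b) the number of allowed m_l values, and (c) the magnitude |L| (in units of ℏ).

θ_min ≈ 24.09°; 11 values; |L| = √30 ℏ ≈ 5.477ℏ

For 6h, l = 5.
cos θ_min = 5/√30, so θ_min ≈ 24.09°.
There are 2l+1 = 11 values of m_l.
|L| = ℏ√(5·6) = √30 ℏ ≈ 5.477ℏ.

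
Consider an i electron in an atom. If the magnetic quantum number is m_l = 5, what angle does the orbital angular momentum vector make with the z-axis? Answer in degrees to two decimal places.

The letter i corresponds to l = 6.
|L| = √(l(l+1)) ℏ = √42 ℏ.
L_z = m_l ℏ = 5ℏ.
cos θ = L_z/|L| = 5/√42, so θ ≈ 39.51°.

θ ≈ 39.51°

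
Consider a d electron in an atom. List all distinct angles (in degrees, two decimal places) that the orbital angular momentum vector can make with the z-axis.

θ ∈ {35.26°, 65.91°, 90.00°, 114.09°, 144.74°}

The letter d corresponds to l = 2.
|L| = √(l(l+1)) ℏ = √6 ℏ.
cos θ = m_l/√6 for each m_l ∈ {-2, -1, 0, 1, 2}.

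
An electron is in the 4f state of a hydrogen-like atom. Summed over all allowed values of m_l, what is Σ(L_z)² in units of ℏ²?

Σ(L_z)² = 28 ℏ²

4f means n = 4, l = 3.
m_l ∈ {-3, -2, -1, 0, 1, 2, 3}.
Σ m_l² = 2·(1 + 4 + 9) = 28.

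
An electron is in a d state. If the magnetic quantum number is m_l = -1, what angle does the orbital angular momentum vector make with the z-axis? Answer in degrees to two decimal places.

A d state has l = 2.
|L|² = l(l+1)ℏ² = 6ℏ², so |L| = √6 ℏ.
L_z = m_l ℏ = −1ℏ.
cos θ = L_z/|L| = -1/√6, so θ ≈ 114.09°.

θ ≈ 114.09°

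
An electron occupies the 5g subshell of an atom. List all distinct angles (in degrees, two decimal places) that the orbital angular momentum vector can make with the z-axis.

5g means n = 5, l = 4.
|L|² = l(l+1)ℏ² = 20ℏ², so |L| = 2√5 ℏ.
cos θ = m_l/√20 for each m_l ∈ {-4, -3, -2, -1, 0, 1, 2, 3, 4}.

θ ∈ {26.57°, 47.87°, 63.43°, 77.08°, 90.00°, 102.92°, 116.57°, 132.13°, 153.43°}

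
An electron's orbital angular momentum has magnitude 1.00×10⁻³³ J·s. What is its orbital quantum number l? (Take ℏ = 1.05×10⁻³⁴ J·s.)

l = 9

|L|/ℏ = (1.00×10⁻³³)/(1.05×10⁻³⁴) ≈ 9.524.
l(l+1) ≈ 9.524² ≈ 90.70, so l = 9.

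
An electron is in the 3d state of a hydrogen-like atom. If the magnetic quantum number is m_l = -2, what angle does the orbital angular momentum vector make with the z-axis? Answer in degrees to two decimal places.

θ ≈ 144.74°

For 3d, l = 2.
|L| = √(l(l+1)) ℏ = √6 ℏ.
L_z = m_l ℏ = −2ℏ.
cos θ = L_z/|L| = -2/√6, so θ ≈ 144.74°.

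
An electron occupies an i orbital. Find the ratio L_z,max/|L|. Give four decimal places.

L_z,max/|L| = 0.9258

The letter i corresponds to l = 6.
|L| = √42 ℏ ≈ 6.4807ℏ, while L_z,max = lℏ = 6ℏ.
L_z,max/|L| = 6/√42 = 0.9258.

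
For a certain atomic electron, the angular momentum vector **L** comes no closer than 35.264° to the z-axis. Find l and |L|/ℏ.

cos θ_min = l/√(l(l+1)) = √(l/(l+1)), so l/(l+1) = cos²(35.264°) = 0.6667.
Thus l = 0.6667/(1 − 0.6667) ≈ 2.
Then |L| = ℏ√(2·3) = √6 ℏ.

l = 2, |L| = √6 ℏ ≈ 2.449ℏ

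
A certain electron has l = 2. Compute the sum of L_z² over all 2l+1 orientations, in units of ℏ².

m_l runs from −2 to 2, i.e. {-2, -1, 0, 1, 2}.
Summing m² from −2 to 2: Σ m_l² = 10.

Σ(L_z)² = 10 ℏ²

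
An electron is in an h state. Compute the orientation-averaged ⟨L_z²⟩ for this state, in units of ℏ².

For an h orbital, l = 5.
m_l runs from −5 to 5, i.e. {-5, -4, -3, -2, -1, 0, 1, 2, 3, 4, 5}.
⟨L_z²⟩ = ℏ²·l(l+1)/3 = 10ℏ².

⟨L_z²⟩ = 10 ℏ²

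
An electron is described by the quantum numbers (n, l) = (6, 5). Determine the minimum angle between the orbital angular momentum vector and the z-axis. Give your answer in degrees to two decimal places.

|L| = √(l(l+1)) ℏ = √30 ℏ.
The smallest angle corresponds to the largest L_z, i.e. m_l = l = 5, giving L_z = 5ℏ.
cos θ_min = 5/√30, so θ_min ≈ 24.09°.

θ_min ≈ 24.09°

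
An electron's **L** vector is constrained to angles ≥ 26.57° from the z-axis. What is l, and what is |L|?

l = 4, |L| = 2√5 ℏ ≈ 4.472ℏ

cos θ_min = l/√(l(l+1)) = √(l/(l+1)), so l/(l+1) = cos²(26.57°) = 0.7999.
l = cos²θ/sin²θ ≈ 4.
Then |L| = ℏ√(4·5) = 2√5 ℏ.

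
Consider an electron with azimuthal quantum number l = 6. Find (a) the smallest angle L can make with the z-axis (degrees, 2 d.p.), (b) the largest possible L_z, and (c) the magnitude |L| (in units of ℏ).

θ_min ≈ 22.21°; L_z,max = 6ℏ; |L| = √42 ℏ ≈ 6.481ℏ

cos θ_min = 6/√42, so θ_min ≈ 22.21°.
L_z,max = lℏ = 6ℏ.
|L| = ℏ√(6·7) = √42 ℏ ≈ 6.481ℏ.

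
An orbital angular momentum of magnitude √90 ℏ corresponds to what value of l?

l = 9

Since |L|² = l(l+1)ℏ², l(l+1) = 90.
The positive root is l = 9.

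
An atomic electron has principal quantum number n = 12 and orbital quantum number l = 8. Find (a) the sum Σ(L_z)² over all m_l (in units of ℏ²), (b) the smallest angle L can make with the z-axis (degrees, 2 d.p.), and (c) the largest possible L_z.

Σ(L_z)² = 408 ℏ²; θ_min ≈ 19.47°; L_z,max = 8ℏ

Σ m_l² = 408, so Σ(L_z)² = 408 ℏ².
cos θ_min = 8/√72, so θ_min ≈ 19.47°.
L_z,max = lℏ = 8ℏ.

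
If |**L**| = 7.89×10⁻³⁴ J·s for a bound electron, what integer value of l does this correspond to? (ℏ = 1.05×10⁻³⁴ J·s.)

|L|/ℏ = (7.89×10⁻³⁴)/(1.05×10⁻³⁴) ≈ 7.514.
l(l+1) ≈ 7.514² ≈ 56.46, so l = 7.

l = 7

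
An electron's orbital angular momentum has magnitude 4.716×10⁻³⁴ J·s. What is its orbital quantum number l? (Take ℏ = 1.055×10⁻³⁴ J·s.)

|L|/ℏ = (4.716×10⁻³⁴)/(1.055×10⁻³⁴) ≈ 4.470.
Set l(l+1) = 19.98; the integer solution is l = 4.

l = 4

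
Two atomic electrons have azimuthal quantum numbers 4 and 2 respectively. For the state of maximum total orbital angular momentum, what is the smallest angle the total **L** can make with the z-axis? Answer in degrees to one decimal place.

The total orbital quantum number L ranges from |l₁ − l₂| to l₁ + l₂ in integer steps.
So L can be 2, 3, 4, 5, 6.
The maximum is L = 6, with |L_tot| = ℏ√(6·7) = √42 ℏ.
The minimum angle with z is arccos(6/√42) ≈ 22.2°.

θ_min ≈ 22.2°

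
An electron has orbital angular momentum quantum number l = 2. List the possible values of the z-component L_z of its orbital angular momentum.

L_z = m_l ℏ with m_l ranging from −l to +l in integer steps.
For l = 2: m_l ∈ {-2, -1, 0, 1, 2}.

L_z ∈ {−2ℏ, −ℏ, 0, ℏ, 2ℏ}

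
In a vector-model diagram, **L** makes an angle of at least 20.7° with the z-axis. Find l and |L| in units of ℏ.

l = 7, |L| = 2√14 ℏ ≈ 7.483ℏ

At minimum angle, m_l = l, so cos θ = l/√(l(l+1)); cos²θ = l/(l+1) = 0.8751.
Thus l = 0.8751/(1 − 0.8751) ≈ 7.
Then |L| = ℏ√(7·8) = 2√14 ℏ.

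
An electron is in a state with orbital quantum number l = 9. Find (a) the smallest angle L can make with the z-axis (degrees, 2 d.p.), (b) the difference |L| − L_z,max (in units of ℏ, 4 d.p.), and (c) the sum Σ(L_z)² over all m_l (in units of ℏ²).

θ_min ≈ 18.43°; |L|−L_z,max ≈ 0.4868ℏ; Σ(L_z)² = 570 ℏ²

cos θ_min = 9/√90, so θ_min ≈ 18.43°.
|L| − L_z,max = (3√10 − 9)ℏ ≈ 0.4868ℏ.
Σ m_l² = 570, so Σ(L_z)² = 570 ℏ².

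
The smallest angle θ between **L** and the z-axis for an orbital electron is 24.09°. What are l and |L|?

l = 5, |L| = √30 ℏ ≈ 5.477ℏ

cos θ_min = l/√(l(l+1)) = √(l/(l+1)), so l/(l+1) = cos²(24.09°) = 0.8334.
Solving: l = 5.
Then |L| = ℏ√(5·6) = √30 ℏ.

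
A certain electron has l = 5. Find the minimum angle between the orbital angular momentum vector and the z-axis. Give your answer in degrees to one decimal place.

|L|² = l(l+1)ℏ² = 30ℏ², so |L| = √30 ℏ.
The smallest angle corresponds to the largest L_z, i.e. m_l = l = 5, giving L_z = 5ℏ.
cos θ_min = 5/√30, so θ_min ≈ 24.1°.

θ_min ≈ 24.1°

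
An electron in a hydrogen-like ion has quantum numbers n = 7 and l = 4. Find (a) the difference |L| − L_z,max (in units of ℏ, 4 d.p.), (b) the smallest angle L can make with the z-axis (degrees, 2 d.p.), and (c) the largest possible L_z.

|L| − L_z,max = (2√5 − 4)ℏ ≈ 0.4721ℏ.
cos θ_min = 4/√20, so θ_min ≈ 26.57°.
L_z,max = lℏ = 4ℏ.

|L|−L_z,max ≈ 0.4721ℏ; θ_min ≈ 26.57°; L_z,max = 4ℏ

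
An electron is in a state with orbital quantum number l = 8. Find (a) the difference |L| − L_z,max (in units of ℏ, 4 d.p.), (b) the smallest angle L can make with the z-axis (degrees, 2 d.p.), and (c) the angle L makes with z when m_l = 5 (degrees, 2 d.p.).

|L| − L_z,max = (6√2 − 8)ℏ ≈ 0.4853ℏ.
cos θ_min = 8/√72, so θ_min ≈ 19.47°.
For m_l = 5: cos θ = 5/√72, θ ≈ 53.90°.

|L|−L_z,max ≈ 0.4853ℏ; θ_min ≈ 19.47°; θ(m_l=5) ≈ 53.90°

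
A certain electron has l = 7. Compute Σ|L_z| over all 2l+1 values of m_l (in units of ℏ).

Σ|L_z| = 56 ℏ

m_l runs from −7 to 7, i.e. {-7, -6, -5, -4, -3, -2, -1, 0, 1, 2, 3, 4, 5, 6, 7}.
Σ|m_l| = l(l+1) = 56.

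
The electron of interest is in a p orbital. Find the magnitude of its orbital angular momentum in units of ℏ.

|L| = √2 ℏ ≈ 1.414ℏ

P corresponds to l = 1.
|L| = ℏ√(l(l+1)) = ℏ√(1·2) = √2 ℏ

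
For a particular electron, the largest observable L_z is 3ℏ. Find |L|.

L_z,max = lℏ, so l = 3.
|L| = √(l(l+1)) ℏ = 2√3 ℏ.

|L| = 2√3 ℏ ≈ 3.464ℏ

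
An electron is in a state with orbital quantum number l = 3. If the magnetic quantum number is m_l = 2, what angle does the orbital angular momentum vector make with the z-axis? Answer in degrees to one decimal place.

|L| = ℏ√(l(l+1)) = 2√3 ℏ.
L_z = m_l ℏ = 2ℏ.
cos θ = L_z/|L| = 2/√12, so θ ≈ 54.7°.

θ ≈ 54.7°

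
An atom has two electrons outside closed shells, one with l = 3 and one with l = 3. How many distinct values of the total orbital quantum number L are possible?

7

By the triangle rule, |l₁ − l₂| ≤ L ≤ l₁ + l₂.
Allowed values: L = 0, 1, 2, 3, 4, 5, 6.
That is 7 values.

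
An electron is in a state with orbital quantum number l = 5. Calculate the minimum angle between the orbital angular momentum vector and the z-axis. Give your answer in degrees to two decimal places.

θ_min ≈ 24.09°

|L| = ℏ√(l(l+1)) = √30 ℏ.
The smallest angle corresponds to the largest L_z, i.e. m_l = l = 5, giving L_z = 5ℏ.
cos θ_min = 5/√30, so θ_min ≈ 24.09°.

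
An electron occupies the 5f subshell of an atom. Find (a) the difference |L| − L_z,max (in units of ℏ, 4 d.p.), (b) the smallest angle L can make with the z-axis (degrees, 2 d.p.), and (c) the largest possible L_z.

The 5f subshell has l = 3.
|L| − L_z,max = (2√3 − 3)ℏ ≈ 0.4641ℏ.
cos θ_min = 3/√12, so θ_min ≈ 30.00°.
L_z,max = lℏ = 3ℏ.

|L|−L_z,max ≈ 0.4641ℏ; θ_min ≈ 30.00°; L_z,max = 3ℏ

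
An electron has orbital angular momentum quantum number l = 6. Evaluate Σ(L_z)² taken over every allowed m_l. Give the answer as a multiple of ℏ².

Σ(L_z)² = 182 ℏ²

The allowed m_l values are -6, -5, -4, -3, -2, -1, 0, 1, 2, 3, 4, 5, 6.
Σ m_l² = l(l+1)(2l+1)/3 = 6·7·13/3 = 182.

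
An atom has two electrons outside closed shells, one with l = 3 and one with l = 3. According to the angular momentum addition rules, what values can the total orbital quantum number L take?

L runs from |3 − 3| = 0 to 3 + 3 = 6.
Allowed values: L = 0, 1, 2, 3, 4, 5, 6.

L = 0, 1, 2, 3, 4, 5, 6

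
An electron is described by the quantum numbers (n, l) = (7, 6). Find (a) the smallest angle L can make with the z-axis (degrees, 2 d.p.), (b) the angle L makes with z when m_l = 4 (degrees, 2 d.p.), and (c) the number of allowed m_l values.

cos θ_min = 6/√42, so θ_min ≈ 22.21°.
For m_l = 4: cos θ = 4/√42, θ ≈ 51.89°.
There are 2l+1 = 13 values of m_l.

θ_min ≈ 22.21°; θ(m_l=4) ≈ 51.89°; 13 values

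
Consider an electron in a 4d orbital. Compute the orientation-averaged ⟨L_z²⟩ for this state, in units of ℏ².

The 4d subshell has l = 2.
The allowed m_l values are -2, -1, 0, 1, 2.
⟨L_z²⟩ = ℏ²·l(l+1)/3 = 2ℏ².

⟨L_z²⟩ = 2 ℏ²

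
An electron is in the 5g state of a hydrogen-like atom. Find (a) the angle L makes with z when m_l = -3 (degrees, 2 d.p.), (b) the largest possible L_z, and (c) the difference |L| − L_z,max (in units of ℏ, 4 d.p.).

The 5g subshell has l = 4.
For m_l = -3: cos θ = -3/√20, θ ≈ 132.13°.
L_z,max = lℏ = 4ℏ.
|L| − L_z,max = (2√5 − 4)ℏ ≈ 0.4721ℏ.

θ(m_l=-3) ≈ 132.13°; L_z,max = 4ℏ; |L|−L_z,max ≈ 0.4721ℏ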